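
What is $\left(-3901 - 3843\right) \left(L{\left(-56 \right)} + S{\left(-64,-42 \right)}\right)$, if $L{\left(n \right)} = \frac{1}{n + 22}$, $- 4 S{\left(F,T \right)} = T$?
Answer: $- \frac{1378432}{17} \approx -81084.0$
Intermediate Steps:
$S{\left(F,T \right)} = - \frac{T}{4}$
$L{\left(n \right)} = \frac{1}{22 + n}$
$\left(-3901 - 3843\right) \left(L{\left(-56 \right)} + S{\left(-64,-42 \right)}\right) = \left(-3901 - 3843\right) \left(\frac{1}{22 - 56} - - \frac{21}{2}\right) = - 7744 \left(\frac{1}{-34} + \frac{21}{2}\right) = - 7744 \left(- \frac{1}{34} + \frac{21}{2}\right) = \left(-7744\right) \frac{178}{17} = - \frac{1378432}{17}$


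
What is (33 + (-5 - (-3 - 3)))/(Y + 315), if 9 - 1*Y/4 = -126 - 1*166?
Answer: 34/1519 ≈ 0.022383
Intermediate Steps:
Y = 1204 (Y = 36 - 4*(-126 - 1*166) = 36 - 4*(-126 - 166) = 36 - 4*(-292) = 36 + 1168 = 1204)
(33 + (-5 - (-3 - 3)))/(Y + 315) = (33 + (-5 - (-3 - 3)))/(1204 + 315) = (33 + (-5 - 1*(-6)))/1519 = (33 + (-5 + 6))*(1/1519) = (33 + 1)*(1/1519) = 34*(1/1519) = 34/1519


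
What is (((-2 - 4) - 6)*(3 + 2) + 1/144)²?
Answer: 74632321/20736 ≈ 3599.2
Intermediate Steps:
(((-2 - 4) - 6)*(3 + 2) + 1/144)² = ((-6 - 6)*5 + 1/144)² = (-12*5 + 1/144)² = (-60 + 1/144)² = (-8639/144)² = 74632321/20736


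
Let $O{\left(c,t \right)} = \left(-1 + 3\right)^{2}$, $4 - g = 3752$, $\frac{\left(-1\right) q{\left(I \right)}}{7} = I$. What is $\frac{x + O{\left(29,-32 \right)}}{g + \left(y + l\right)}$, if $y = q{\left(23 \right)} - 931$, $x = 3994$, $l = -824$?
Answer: $- \frac{1999}{2832} \approx -0.70586$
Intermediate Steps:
$q{\left(I \right)} = - 7 I$
$g = -3748$ ($g = 4 - 3752 = -3748$)
$O{\left(c,t \right)} = 4$ ($O{\left(c,t \right)} = 2^{2} = 4$)
$y = -1092$ ($y = \left(-7\right) 23 - 931 = -161 - 931 = -1092$)
$\frac{x + O{\left(29,-32 \right)}}{g + \left(y + l\right)} = \frac{3994 + 4}{-3748 - 1916} = \frac{3998}{-3748 - 1916} = \frac{3998}{-5664} = 3998 \left(- \frac{1}{5664}\right) = - \frac{1999}{2832}$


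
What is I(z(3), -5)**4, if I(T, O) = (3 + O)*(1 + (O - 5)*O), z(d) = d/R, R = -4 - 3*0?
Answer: 108243216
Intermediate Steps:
R = -4 (R = -4 + 0 = -4)
z(d) = -d/4 (z(d) = d/(-4) = d*(-1/4) = -d/4)
I(T, O) = (1 + O*(-5 + O))*(3 + O) (I(T, O) = (3 + O)*(1 + (-5 + O)*O) = (3 + O)*(1 + O*(-5 + O)) = (1 + O*(-5 + O))*(3 + O))
I(z(3), -5)**4 = (3 + (-5)**3 - 14*(-5) - 2*(-5)**2)**4 = (3 - 125 + 70 - 2*25)**4 = (3 - 125 + 70 - 50)**4 = (-102)**4 = 108243216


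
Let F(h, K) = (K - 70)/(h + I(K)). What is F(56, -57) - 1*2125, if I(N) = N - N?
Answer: -119127/56 ≈ -2127.3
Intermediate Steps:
I(N) = 0
F(h, K) = (-70 + K)/h (F(h, K) = (K - 70)/(h + 0) = (-70 + K)/h)
F(56, -57) - 1*2125 = (-70 - 57)/56 - 1*2125 = (1/56)*(-127) - 2125 = -127/56 - 2125 = -119127/56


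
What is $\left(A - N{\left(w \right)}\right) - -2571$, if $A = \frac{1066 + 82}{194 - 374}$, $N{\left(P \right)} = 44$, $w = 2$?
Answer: $\frac{113428}{45} \approx 2520.6$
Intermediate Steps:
$A = - \frac{287}{45}$ ($A = \frac{1148}{-180} = 1148 \left(- \frac{1}{180}\right) = - \frac{287}{45} \approx -6.3778$)
$\left(A - N{\left(w \right)}\right) - -2571 = \left(- \frac{287}{45} - 44\right) - -2571 = \left(- \frac{287}{45} - 44\right) + 2571 = - \frac{2267}{45} + 2571 = \frac{113428}{45}$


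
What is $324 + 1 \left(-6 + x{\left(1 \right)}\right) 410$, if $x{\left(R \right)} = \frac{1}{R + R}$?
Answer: $-1931$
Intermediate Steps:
$x{\left(R \right)} = \frac{1}{2 R}$
$324 + 1 \left(-6 + x{\left(1 \right)}\right) 410 = 324 + 1 \left(-6 + \frac{1}{2 \cdot 1}\right) 410 = 324 + 1 \left(-6 + \frac{1}{2} \cdot 1\right) 410 = 324 + 1 \left(-6 + \frac{1}{2}\right) 410 = 324 + 1 \left(- \frac{11}{2}\right) 410 = 324 - 2255 = -1931$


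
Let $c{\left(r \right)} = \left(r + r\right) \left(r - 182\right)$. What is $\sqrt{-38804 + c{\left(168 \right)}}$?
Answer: $2 i \sqrt{10877} \approx 208.59 i$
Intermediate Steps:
$c{\left(r \right)} = 2 r \left(-182 + r\right)$
$\sqrt{-38804 + c{\left(168 \right)}} = \sqrt{-38804 + 2 \cdot 168 \left(-182 + 168\right)} = \sqrt{-38804 + 2 \cdot 168 \left(-14\right)} = \sqrt{-38804 - 4704} = \sqrt{-43508} = 2 i \sqrt{10877}$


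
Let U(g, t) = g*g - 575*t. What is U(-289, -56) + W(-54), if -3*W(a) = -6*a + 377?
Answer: 346462/3 ≈ 1.1549e+5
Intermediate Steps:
U(g, t) = g**2 - 575*t
W(a) = -377/3 + 2*a (W(a) = -(-6*a + 377)/3 = -(377 - 6*a)/3 = -377/3 + 2*a)
U(-289, -56) + W(-54) = ((-289)**2 - 575*(-56)) + (-377/3 + 2*(-54)) = (83521 + 32200) + (-377/3 - 108) = 115721 - 701/3 = 346462/3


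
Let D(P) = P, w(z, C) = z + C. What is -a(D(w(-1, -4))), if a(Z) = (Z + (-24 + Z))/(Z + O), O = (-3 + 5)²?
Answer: -34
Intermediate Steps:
O = 4 (O = 2² = 4)
w(z, C) = C + z
a(Z) = (-24 + 2*Z)/(4 + Z) (a(Z) = (Z + (-24 + Z))/(Z + 4) = (-24 + 2*Z)/(4 + Z))
-a(D(w(-1, -4))) = -2*(-12 + (-4 - 1))/(4 + (-4 - 1)) = -2*(-12 - 5)/(4 - 5) = -2*(-17)/(-1) = -2*(-1)*(-17) = -1*34 = -34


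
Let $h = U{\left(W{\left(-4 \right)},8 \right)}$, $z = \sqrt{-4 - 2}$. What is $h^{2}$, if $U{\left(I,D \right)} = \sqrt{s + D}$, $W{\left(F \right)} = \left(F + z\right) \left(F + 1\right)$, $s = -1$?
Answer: $7$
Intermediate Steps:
$z = i \sqrt{6}$ ($z = \sqrt{-6} = i \sqrt{6} \approx 2.4495 i$)
$W{\left(F \right)} = \left(1 + F\right) \left(F + i \sqrt{6}\right)$ ($W{\left(F \right)} = \left(F + i \sqrt{6}\right) \left(F + 1\right) = \left(F + i \sqrt{6}\right) \left(1 + F\right) = \left(1 + F\right) \left(F + i \sqrt{6}\right)$)
$U{\left(I,D \right)} = \sqrt{-1 + D}$
$h = \sqrt{7}$ ($h = \sqrt{-1 + 8} = \sqrt{7} \approx 2.6458$)
$h^{2} = \left(\sqrt{7}\right)^{2} = 7$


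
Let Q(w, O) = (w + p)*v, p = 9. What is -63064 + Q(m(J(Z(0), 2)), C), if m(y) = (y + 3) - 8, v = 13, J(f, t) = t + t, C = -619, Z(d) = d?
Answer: -62960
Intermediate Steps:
J(f, t) = 2*t
m(y) = -5 + y (m(y) = (3 + y) - 8 = -5 + y)
Q(w, O) = 117 + 13*w (Q(w, O) = (w + 9)*13 = (9 + w)*13 = 117 + 13*w)
-63064 + Q(m(J(Z(0), 2)), C) = -63064 + (117 + 13*(-5 + 2*2)) = -63064 + (117 + 13*(-5 + 4)) = -63064 + (117 + 13*(-1)) = -63064 + (117 - 13) = -63064 + 104 = -62960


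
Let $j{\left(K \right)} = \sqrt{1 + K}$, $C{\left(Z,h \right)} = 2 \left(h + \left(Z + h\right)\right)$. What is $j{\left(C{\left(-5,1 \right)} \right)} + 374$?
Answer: $374 + i \sqrt{5} \approx 374.0 + 2.2361 i$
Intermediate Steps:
$C{\left(Z,h \right)} = 2 Z + 4 h$ ($C{\left(Z,h \right)} = 2 \left(Z + 2 h\right) = 2 Z + 4 h$)
$j{\left(C{\left(-5,1 \right)} \right)} + 374 = \sqrt{1 + \left(2 \left(-5\right) + 4 \cdot 1\right)} + 374 = \sqrt{1 + \left(-10 + 4\right)} + 374 = \sqrt{1 - 6} + 374 = \sqrt{-5} + 374 = i \sqrt{5} + 374 = 374 + i \sqrt{5}$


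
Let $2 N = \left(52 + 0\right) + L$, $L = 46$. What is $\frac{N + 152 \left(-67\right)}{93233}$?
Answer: $- \frac{10135}{93233} \approx -0.10871$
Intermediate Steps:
$N = 49$ ($N = \frac{\left(52 + 0\right) + 46}{2} = \frac{52 + 46}{2} = \frac{1}{2} \cdot 98 = 49$)
$\frac{N + 152 \left(-67\right)}{93233} = \frac{49 + 152 \left(-67\right)}{93233} = \left(49 - 10184\right) \frac{1}{93233} = \left(-10135\right) \frac{1}{93233} = - \frac{10135}{93233}$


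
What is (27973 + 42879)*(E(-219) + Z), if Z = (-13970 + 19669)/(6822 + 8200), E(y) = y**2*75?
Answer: 1914253345679674/7511 ≈ 2.5486e+11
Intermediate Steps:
E(y) = 75*y**2
Z = 5699/15022 ≈ 0.37938
(27973 + 42879)*(E(-219) + Z) = (27973 + 42879)*(75*(-219)**2 + 5699/15022) = 70852*(75*47961 + 5699/15022) = 70852*(3597075 + 5699/15022) = 70852*(54035266349/15022) = 1914253345679674/7511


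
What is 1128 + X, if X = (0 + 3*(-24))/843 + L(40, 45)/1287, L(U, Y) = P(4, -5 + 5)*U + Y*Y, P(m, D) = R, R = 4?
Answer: 408520913/361647 ≈ 1129.6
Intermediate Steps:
P(m, D) = 4
L(U, Y) = Y**2 + 4*U (L(U, Y) = 4*U + Y*Y = 4*U + Y**2 = Y**2 + 4*U)
X = 583097/361647 (X = (0 + 3*(-24))/843 + (45**2 + 4*40)/1287 = (0 - 72)*(1/843) + (2025 + 160)*(1/1287) = -72*1/843 + 2185*(1/1287) = -24/281 + 2185/1287 = 583097/361647 ≈ 1.6123)
1128 + X = 1128 + 583097/361647 = 408520913/361647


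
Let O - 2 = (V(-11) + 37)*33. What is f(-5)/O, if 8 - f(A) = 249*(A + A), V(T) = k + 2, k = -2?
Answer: 2498/1223 ≈ 2.0425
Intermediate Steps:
V(T) = 0 (V(T) = -2 + 2 = 0)
O = 1223 (O = 2 + (0 + 37)*33 = 2 + 37*33 = 2 + 1221 = 1223)
f(A) = 8 - 498*A (f(A) = 8 - 249*(A + A) = 8 - 249*2*A = 8 - 498*A)
f(-5)/O = (8 - 498*(-5))/1223 = (8 + 2490)*(1/1223) = 2498*(1/1223) = 2498/1223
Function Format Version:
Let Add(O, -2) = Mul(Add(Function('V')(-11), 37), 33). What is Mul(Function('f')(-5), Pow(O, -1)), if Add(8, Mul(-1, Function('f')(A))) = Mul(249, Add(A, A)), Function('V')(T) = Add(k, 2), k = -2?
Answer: Rational(2498, 1223) ≈ 2.0425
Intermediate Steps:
Function('V')(T) = 0 (Function('V')(T) = Add(-2, 2) = 0)
O = 1223 (O = Add(2, Mul(Add(0, 37), 33)) = Add(2, Mul(37, 33)) = Add(2, 1221) = 1223)
Function('f')(A) = Add(8, Mul(-498, A)) (Function('f')(A) = Add(8, Mul(-1, Mul(249, Add(A, A)))) = Add(8, Mul(-1, Mul(249, Mul(2, A)))) = Add(8, Mul(-1, Mul(498, A))) = Add(8, Mul(-498, A)))
Mul(Function('f')(-5), Pow(O, -1)) = Mul(Add(8, Mul(-498, -5)), Pow(1223, -1)) = Mul(Add(8, 2490), Rational(1, 1223)) = Mul(2498, Rational(1, 1223)) = Rational(2498, 1223)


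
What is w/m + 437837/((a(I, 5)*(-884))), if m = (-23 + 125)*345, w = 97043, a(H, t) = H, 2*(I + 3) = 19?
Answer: -218380514/2973555 ≈ -73.441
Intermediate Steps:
I = 13/2 (I = -3 + (½)*19 = -3 + 19/2 = 13/2 ≈ 6.5000)
m = 35190 (m = 102*345 = 35190)
w/m + 437837/((a(I, 5)*(-884))) = 97043/35190 + 437837/(((13/2)*(-884))) = 97043*(1/35190) + 437837/(-5746) = 97043/35190 + 437837*(-1/5746) = 97043/35190 - 437837/5746 = -218380514/2973555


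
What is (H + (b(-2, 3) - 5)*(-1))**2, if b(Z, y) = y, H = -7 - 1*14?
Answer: 361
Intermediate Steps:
H = -21 (H = -7 - 14 = -21)
(H + (b(-2, 3) - 5)*(-1))**2 = (-21 + (3 - 5)*(-1))**2 = (-21 - 2*(-1))**2 = (-21 + 2)**2 = (-19)**2 = 361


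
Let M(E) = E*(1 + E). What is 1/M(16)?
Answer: 1/272 ≈ 0.0036765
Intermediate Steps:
1/M(16) = 1/(16*(1 + 16)) = 1/(16*17) = 1/272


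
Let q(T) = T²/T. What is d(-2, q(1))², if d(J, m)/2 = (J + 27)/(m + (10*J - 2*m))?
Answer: 2500/441 ≈ 5.6689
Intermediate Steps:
q(T) = T
d(J, m) = 2*(27 + J)/(-m + 10*J) (d(J, m) = 2*((J + 27)/(m + (10*J - 2*m))) = 2*((27 + J)/(m + (-2*m + 10*J))) = 2*((27 + J)/(-m + 10*J)) = 2*(27 + J)/(-m + 10*J))
d(-2, q(1))² = (2*(27 - 2)/(-1*1 + 10*(-2)))² = (2*25/(-1 - 20))² = (2*25/(-21))² = (2*(-1/21)*25)² = (-50/21)² = 2500/441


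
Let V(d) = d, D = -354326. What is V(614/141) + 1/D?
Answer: 217556023/49959966 ≈ 4.3546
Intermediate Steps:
V(614/141) + 1/D = 614/141 + 1/(-354326) = 614*(1/141) - 1/354326 = 614/141 - 1/354326 = 217556023/49959966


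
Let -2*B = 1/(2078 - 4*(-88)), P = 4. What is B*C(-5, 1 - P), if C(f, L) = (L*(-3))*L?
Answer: 1/180 ≈ 0.0055556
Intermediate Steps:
C(f, L) = -3*L² (C(f, L) = (-3*L)*L = -3*L²)
B = -1/4860 (B = -1/(2*(2078 - 4*(-88))) = -1/(2*(2078 + 352)) = -½/2430 = -½*1/2430 = -1/4860 ≈ -0.00020576)
B*C(-5, 1 - P) = -(-1)*(1 - 1*4)²/1620 = -(-1)*(1 - 4)²/1620 = -(-1)*(-3)²/1620 = -(-1)*9/1620 = -1/4860*(-27) = 1/180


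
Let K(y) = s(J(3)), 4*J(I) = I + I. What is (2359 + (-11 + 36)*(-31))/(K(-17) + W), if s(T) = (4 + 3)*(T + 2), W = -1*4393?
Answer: -3168/8737 ≈ -0.36260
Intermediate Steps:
J(I) = I/2 (J(I) = (I + I)/4 = (2*I)/4 = I/2)
W = -4393
s(T) = 14 + 7*T (s(T) = 7*(2 + T) = 14 + 7*T)
K(y) = 49/2 (K(y) = 14 + 7*((½)*3) = 14 + 7*(3/2) = 14 + 21/2 = 49/2)
(2359 + (-11 + 36)*(-31))/(K(-17) + W) = (2359 + (-11 + 36)*(-31))/(49/2 - 4393) = (2359 + 25*(-31))/(-8737/2) = (2359 - 775)*(-2/8737) = 1584*(-2/8737) = -3168/8737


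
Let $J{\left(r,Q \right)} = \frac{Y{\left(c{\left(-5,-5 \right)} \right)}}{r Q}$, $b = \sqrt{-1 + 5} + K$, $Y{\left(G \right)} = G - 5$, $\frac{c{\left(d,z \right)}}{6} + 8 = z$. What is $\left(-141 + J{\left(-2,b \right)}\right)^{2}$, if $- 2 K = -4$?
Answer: $\frac{1092025}{64} \approx 17063.0$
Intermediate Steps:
$K = 2$ ($K = \left(- \frac{1}{2}\right) \left(-4\right) = 2$)
$c{\left(d,z \right)} = -48 + 6 z$
$Y{\left(G \right)} = -5 + G$
$b = 4$ ($b = \sqrt{-1 + 5} + 2 = \sqrt{4} + 2 = 2 + 2 = 4$)
$J{\left(r,Q \right)} = - \frac{83}{Q r}$ ($J{\left(r,Q \right)} = \frac{-5 + \left(-48 + 6 \left(-5\right)\right)}{r Q} = \frac{-5 - 78}{Q r} = \left(-5 - 78\right) \frac{1}{Q r} = - 83 \frac{1}{Q r} = - \frac{83}{Q r}$)
$\left(-141 + J{\left(-2,b \right)}\right)^{2} = \left(-141 - \frac{83}{4 \left(-2\right)}\right)^{2} = \left(-141 - \frac{83}{4} \left(- \frac{1}{2}\right)\right)^{2} = \left(-141 + \frac{83}{8}\right)^{2} = \left(- \frac{1045}{8}\right)^{2} = \frac{1092025}{64}$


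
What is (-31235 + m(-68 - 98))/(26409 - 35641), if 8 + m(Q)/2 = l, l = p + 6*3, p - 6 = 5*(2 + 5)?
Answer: 31133/9232 ≈ 3.3723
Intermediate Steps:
p = 41 (p = 6 + 5*(2 + 5) = 6 + 5*7 = 6 + 35 = 41)
l = 59 (l = 41 + 6*3 = 41 + 18 = 59)
m(Q) = 102 (m(Q) = -16 + 2*59 = -16 + 118 = 102)
(-31235 + m(-68 - 98))/(26409 - 35641) = (-31235 + 102)/(26409 - 35641) = -31133/(-9232) = -31133*(-1/9232) = 31133/9232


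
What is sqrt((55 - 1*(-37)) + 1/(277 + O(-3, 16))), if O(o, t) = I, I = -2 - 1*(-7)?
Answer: sqrt(7316490)/282 ≈ 9.5918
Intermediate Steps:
I = 5 (I = -2 + 7 = 5)
O(o, t) = 5
sqrt((55 - 1*(-37)) + 1/(277 + O(-3, 16))) = sqrt((55 - 1*(-37)) + 1/(277 + 5)) = sqrt((55 + 37) + 1/282) = sqrt(92 + 1/282) = sqrt(25945/282) = sqrt(7316490)/282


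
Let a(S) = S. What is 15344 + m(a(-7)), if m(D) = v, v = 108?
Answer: 15452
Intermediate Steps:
m(D) = 108
15344 + m(a(-7)) = 15344 + 108 = 15452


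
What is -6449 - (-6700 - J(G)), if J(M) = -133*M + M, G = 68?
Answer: -8725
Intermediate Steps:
J(M) = -132*M
-6449 - (-6700 - J(G)) = -6449 - (-6700 - (-132)*68) = -6449 - (-6700 - 1*(-8976)) = -6449 - (-6700 + 8976) = -6449 - 1*2276 = -6449 - 2276 = -8725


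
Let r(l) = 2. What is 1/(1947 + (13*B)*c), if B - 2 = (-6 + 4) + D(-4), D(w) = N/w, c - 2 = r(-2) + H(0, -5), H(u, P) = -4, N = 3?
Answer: 1/1947 ≈ 0.00051361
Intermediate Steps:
c = 0 (c = 2 + (2 - 4) = 2 - 2 = 0)
D(w) = 3/w
B = -¾ (B = 2 + ((-6 + 4) + 3/(-4)) = 2 + (-2 + 3*(-¼)) = 2 + (-2 - ¾) = 2 - 11/4 = -¾ ≈ -0.75000)
1/(1947 + (13*B)*c) = 1/(1947 + (13*(-¾))*0) = 1/(1947 - 39/4*0) = 1/(1947 + 0) = 1/1947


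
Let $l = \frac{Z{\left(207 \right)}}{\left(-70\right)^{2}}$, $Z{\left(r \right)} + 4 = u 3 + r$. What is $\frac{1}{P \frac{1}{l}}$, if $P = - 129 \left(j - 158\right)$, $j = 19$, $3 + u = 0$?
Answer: $\frac{97}{43930950} \approx 2.208 \cdot 10^{-6}$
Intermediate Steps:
$u = -3$ ($u = -3 + 0 = -3$)
$Z{\left(r \right)} = -13 + r$ ($Z{\left(r \right)} = -4 + \left(\left(-3\right) 3 + r\right) = -4 + \left(-9 + r\right) = -13 + r$)
$l = \frac{97}{2450}$ ($l = \frac{-13 + 207}{\left(-70\right)^{2}} = \frac{194}{4900} = 194 \cdot \frac{1}{4900} = \frac{97}{2450} \approx 0.039592$)
$P = 17931$ ($P = - 129 \left(19 - 158\right) = \left(-129\right) \left(-139\right) = 17931$)
$\frac{1}{P \frac{1}{l}} = \frac{1}{17931 \frac{1}{\frac{97}{2450}}} = \frac{1}{17931 \cdot \frac{2450}{97}} = \frac{1}{\frac{43930950}{97}} = \frac{97}{43930950}$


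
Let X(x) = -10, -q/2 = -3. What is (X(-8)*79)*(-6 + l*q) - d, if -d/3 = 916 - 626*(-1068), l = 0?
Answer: 2013192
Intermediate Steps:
q = 6 (q = -2*(-3) = 6)
d = -2008452 (d = -3*(916 - 626*(-1068)) = -3*(916 + 668568) = -3*669484 = -2008452)
(X(-8)*79)*(-6 + l*q) - d = (-10*79)*(-6 + 0*6) - 1*(-2008452) = -790*(-6 + 0) + 2008452 = -790*(-6) + 2008452 = 4740 + 2008452 = 2013192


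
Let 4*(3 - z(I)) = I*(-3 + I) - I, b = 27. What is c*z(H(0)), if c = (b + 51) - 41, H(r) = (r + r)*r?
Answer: 111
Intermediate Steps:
H(r) = 2*r² (H(r) = (2*r)*r = 2*r²)
z(I) = 3 + I/4 - I*(-3 + I)/4 (z(I) = 3 - (I*(-3 + I) - I)/4 = 3 - (-I + I*(-3 + I))/4 = 3 + (I/4 - I*(-3 + I)/4) = 3 + I/4 - I*(-3 + I)/4)
c = 37 (c = (27 + 51) - 41 = 78 - 41 = 37)
c*z(H(0)) = 37*(3 + 2*0² - (2*0²)²/4) = 37*(3 + 2*0 - (2*0)²/4) = 37*(3 + 0 - ¼*0²) = 37*(3 + 0 - ¼*0) = 37*(3 + 0 + 0) = 37*3 = 111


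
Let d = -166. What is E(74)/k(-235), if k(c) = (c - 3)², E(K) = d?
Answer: -83/28322 ≈ -0.0029306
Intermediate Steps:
E(K) = -166
k(c) = (-3 + c)²
E(74)/k(-235) = -166/(-3 - 235)² = -166/((-238)²) = -166/56644 = -166*1/56644 = -83/28322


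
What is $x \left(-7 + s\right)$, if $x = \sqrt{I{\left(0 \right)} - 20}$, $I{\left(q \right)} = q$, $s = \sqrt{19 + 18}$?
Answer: $2 i \sqrt{5} \left(-7 + \sqrt{37}\right) \approx - 4.102 i$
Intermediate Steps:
$s = \sqrt{37} \approx 6.0828$
$x = 2 i \sqrt{5}$ ($x = \sqrt{0 - 20} = \sqrt{-20} = 2 i \sqrt{5} \approx 4.4721 i$)
$x \left(-7 + s\right) = 2 i \sqrt{5} \left(-7 + \sqrt{37}\right)$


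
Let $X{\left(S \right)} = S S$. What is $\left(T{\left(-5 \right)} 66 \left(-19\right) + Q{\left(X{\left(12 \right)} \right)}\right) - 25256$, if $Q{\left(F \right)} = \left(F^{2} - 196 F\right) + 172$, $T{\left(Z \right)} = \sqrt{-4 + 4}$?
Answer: $-32572$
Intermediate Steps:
$X{\left(S \right)} = S^{2}$
$T{\left(Z \right)} = 0$ ($T{\left(Z \right)} = \sqrt{0} = 0$)
$Q{\left(F \right)} = 172 + F^{2} - 196 F$
$\left(T{\left(-5 \right)} 66 \left(-19\right) + Q{\left(X{\left(12 \right)} \right)}\right) - 25256 = \left(0 \cdot 66 \left(-19\right) + \left(172 + \left(12^{2}\right)^{2} - 196 \cdot 12^{2}\right)\right) - 25256 = \left(0 \left(-19\right) + \left(172 + 144^{2} - 28224\right)\right) - 25256 = \left(0 + \left(172 + 20736 - 28224\right)\right) - 25256 = \left(0 - 7316\right) - 25256 = -7316 - 25256 = -32572$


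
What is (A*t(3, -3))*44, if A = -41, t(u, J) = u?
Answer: -5412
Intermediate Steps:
(A*t(3, -3))*44 = -41*3*44 = -123*44 = -5412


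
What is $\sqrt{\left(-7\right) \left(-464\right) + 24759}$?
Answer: $\sqrt{28007} \approx 167.35$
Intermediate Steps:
$\sqrt{\left(-7\right) \left(-464\right) + 24759} = \sqrt{3248 + 24759} = \sqrt{28007}$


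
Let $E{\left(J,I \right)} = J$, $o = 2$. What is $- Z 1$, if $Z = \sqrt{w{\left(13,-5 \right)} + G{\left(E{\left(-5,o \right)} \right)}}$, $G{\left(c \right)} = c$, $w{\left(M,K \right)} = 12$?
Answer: $- \sqrt{7} \approx -2.6458$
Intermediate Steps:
$Z = \sqrt{7}$ ($Z = \sqrt{12 - 5} = \sqrt{7} \approx 2.6458$)
$- Z 1 = - \sqrt{7} \cdot 1 = - \sqrt{7}$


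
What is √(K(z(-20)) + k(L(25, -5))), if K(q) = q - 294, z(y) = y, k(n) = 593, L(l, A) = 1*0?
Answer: 3*√31 ≈ 16.703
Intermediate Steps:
L(l, A) = 0
K(q) = -294 + q
√(K(z(-20)) + k(L(25, -5))) = √((-294 - 20) + 593) = √(-314 + 593) = √279 = 3*√31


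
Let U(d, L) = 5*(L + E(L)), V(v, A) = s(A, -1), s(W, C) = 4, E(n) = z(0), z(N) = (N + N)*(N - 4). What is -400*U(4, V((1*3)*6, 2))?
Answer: -8000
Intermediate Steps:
z(N) = 2*N*(-4 + N) (z(N) = (2*N)*(-4 + N) = 2*N*(-4 + N))
E(n) = 0 (E(n) = 2*0*(-4 + 0) = 2*0*(-4) = 0)
V(v, A) = 4
U(d, L) = 5*L (U(d, L) = 5*(L + 0) = 5*L)
-400*U(4, V((1*3)*6, 2)) = -2000*4 = -400*20 = -8000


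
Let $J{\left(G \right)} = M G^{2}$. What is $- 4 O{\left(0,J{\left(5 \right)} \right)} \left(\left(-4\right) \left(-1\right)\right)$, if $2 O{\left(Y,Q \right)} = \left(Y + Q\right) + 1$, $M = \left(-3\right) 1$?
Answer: $592$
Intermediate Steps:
$M = -3$
$J{\left(G \right)} = - 3 G^{2}$
$O{\left(Y,Q \right)} = \frac{1}{2} + \frac{Q}{2} + \frac{Y}{2}$ ($O{\left(Y,Q \right)} = \frac{\left(Y + Q\right) + 1}{2} = \frac{\left(Q + Y\right) + 1}{2} = \frac{1 + Q + Y}{2} = \frac{1}{2} + \frac{Q}{2} + \frac{Y}{2}$)
$- 4 O{\left(0,J{\left(5 \right)} \right)} \left(\left(-4\right) \left(-1\right)\right) = - 4 \left(\frac{1}{2} + \frac{\left(-3\right) 5^{2}}{2} + \frac{1}{2} \cdot 0\right) \left(\left(-4\right) \left(-1\right)\right) = - 4 \left(\frac{1}{2} + \frac{\left(-3\right) 25}{2} + 0\right) 4 = - 4 \left(\frac{1}{2} + \frac{1}{2} \left(-75\right) + 0\right) 4 = - 4 \left(\frac{1}{2} - \frac{75}{2} + 0\right) 4 = \left(-4\right) \left(-37\right) 4 = 148 \cdot 4 = 592$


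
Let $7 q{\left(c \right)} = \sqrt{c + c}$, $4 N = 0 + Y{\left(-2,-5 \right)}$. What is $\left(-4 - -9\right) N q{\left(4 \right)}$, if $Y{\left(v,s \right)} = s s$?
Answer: $\frac{125 \sqrt{2}}{14} \approx 12.627$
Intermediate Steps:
$Y{\left(v,s \right)} = s^{2}$
$N = \frac{25}{4}$ ($N = \frac{0 + \left(-5\right)^{2}}{4} = \frac{0 + 25}{4} = \frac{1}{4} \cdot 25 = \frac{25}{4} \approx 6.25$)
$q{\left(c \right)} = \frac{\sqrt{2} \sqrt{c}}{7}$ ($q{\left(c \right)} = \frac{\sqrt{c + c}}{7} = \frac{\sqrt{2 c}}{7} = \frac{\sqrt{2} \sqrt{c}}{7}$)
$\left(-4 - -9\right) N q{\left(4 \right)} = \left(-4 - -9\right) \frac{25}{4} \frac{\sqrt{2} \sqrt{4}}{7} = \left(-4 + 9\right) \frac{25}{4} \cdot \frac{1}{7} \sqrt{2} \cdot 2 = 5 \cdot \frac{25}{4} \frac{2 \sqrt{2}}{7} = \frac{125 \frac{2 \sqrt{2}}{7}}{4} = \frac{125 \sqrt{2}}{14}$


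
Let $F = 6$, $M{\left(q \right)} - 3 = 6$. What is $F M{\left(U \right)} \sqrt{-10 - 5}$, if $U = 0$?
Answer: $54 i \sqrt{15} \approx 209.14 i$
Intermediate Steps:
$M{\left(q \right)} = 9$ ($M{\left(q \right)} = 3 + 6 = 9$)
$F M{\left(U \right)} \sqrt{-10 - 5} = 6 \cdot 9 \sqrt{-10 - 5} = 54 \sqrt{-15} = 54 i \sqrt{15}$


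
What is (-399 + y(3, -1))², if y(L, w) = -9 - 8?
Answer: 173056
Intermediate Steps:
y(L, w) = -17
(-399 + y(3, -1))² = (-399 - 17)² = (-416)² = 173056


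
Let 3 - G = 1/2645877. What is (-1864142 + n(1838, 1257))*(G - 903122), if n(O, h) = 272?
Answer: 1484598418935249560/881959 ≈ 1.6833e+12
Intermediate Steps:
G = 7937630/2645877 (G = 3 - 1/2645877 = 7937630/2645877 ≈ 3.0000)
(-1864142 + n(1838, 1257))*(G - 903122) = (-1864142 + 272)*(7937630/2645877 - 903122) = -1863870*(-2389541790364/2645877) = 1484598418935249560/881959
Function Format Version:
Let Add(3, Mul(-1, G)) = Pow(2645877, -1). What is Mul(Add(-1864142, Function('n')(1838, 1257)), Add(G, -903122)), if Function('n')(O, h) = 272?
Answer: Rational(1484598418935249560, 881959) ≈ 1.6833e+12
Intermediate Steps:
G = Rational(7937630, 2645877) (G = Add(3, Mul(-1, Pow(2645877, -1))) = Add(3, Mul(-1, Rational(1, 2645877))) = Add(3, Rational(-1, 2645877)) = Rational(7937630, 2645877) ≈ 3.0000)
Mul(Add(-1864142, Function('n')(1838, 1257)), Add(G, -903122)) = Mul(Add(-1864142, 272), Add(Rational(7937630, 2645877), -903122)) = Mul(-1863870, Rational(-2389541790364, 2645877)) = Rational(1484598418935249560, 881959)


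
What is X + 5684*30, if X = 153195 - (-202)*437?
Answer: 411989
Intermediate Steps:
X = 241469 (X = 153195 - 1*(-88274) = 153195 + 88274 = 241469)
X + 5684*30 = 241469 + 5684*30 = 241469 + 170520 = 411989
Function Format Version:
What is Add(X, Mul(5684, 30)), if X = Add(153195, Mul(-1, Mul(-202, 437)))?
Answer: 411989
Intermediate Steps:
X = 241469 (X = Add(153195, Mul(-1, -88274)) = Add(153195, 88274) = 241469)
Add(X, Mul(5684, 30)) = Add(241469, Mul(5684, 30)) = Add(241469, 170520) = 411989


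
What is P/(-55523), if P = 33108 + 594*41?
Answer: -57462/55523 ≈ -1.0349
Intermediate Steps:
P = 57462 (P = 33108 + 24354 = 57462)
P/(-55523) = 57462/(-55523) = 57462*(-1/55523) = -57462/55523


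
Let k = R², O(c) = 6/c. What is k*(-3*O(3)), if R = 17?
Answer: -1734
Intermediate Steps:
k = 289 (k = 17² = 289)
k*(-3*O(3)) = 289*(-18/3) = 289*(-3*2) = 289*(-6) = -1734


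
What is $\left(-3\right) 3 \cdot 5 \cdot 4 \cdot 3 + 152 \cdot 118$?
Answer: $17396$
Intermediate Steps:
$\left(-3\right) 3 \cdot 5 \cdot 4 \cdot 3 + 152 \cdot 118 = - 9 \cdot 20 \cdot 3 + 17936 = \left(-9\right) 60 + 17936 = -540 + 17936 = 17396$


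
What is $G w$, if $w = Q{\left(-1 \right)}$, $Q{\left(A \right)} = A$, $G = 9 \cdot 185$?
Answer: $-1665$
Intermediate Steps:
$G = 1665$
$w = -1$
$G w = 1665 \left(-1\right) = -1665$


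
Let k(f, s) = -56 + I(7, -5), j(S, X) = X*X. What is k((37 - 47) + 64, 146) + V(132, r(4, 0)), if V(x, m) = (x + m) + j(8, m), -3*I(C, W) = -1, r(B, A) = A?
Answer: 229/3 ≈ 76.333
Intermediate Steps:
j(S, X) = X**2
I(C, W) = 1/3 (I(C, W) = -1/3*(-1) = 1/3)
V(x, m) = m + x + m**2 (V(x, m) = (x + m) + m**2 = (m + x) + m**2 = m + x + m**2)
k(f, s) = -167/3 (k(f, s) = -56 + 1/3 = -167/3)
k((37 - 47) + 64, 146) + V(132, r(4, 0)) = -167/3 + (0 + 132 + 0**2) = -167/3 + (0 + 132 + 0) = -167/3 + 132 = 229/3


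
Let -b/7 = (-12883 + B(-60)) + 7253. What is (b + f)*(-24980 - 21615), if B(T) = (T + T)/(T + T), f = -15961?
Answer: -1092279990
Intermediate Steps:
B(T) = 1 (B(T) = (2*T)/((2*T)) = (2*T)*(1/(2*T)) = 1)
b = 39403 (b = -7*((-12883 + 1) + 7253) = -7*(-12882 + 7253) = -7*(-5629) = 39403)
(b + f)*(-24980 - 21615) = (39403 - 15961)*(-24980 - 21615) = 23442*(-46595) = -1092279990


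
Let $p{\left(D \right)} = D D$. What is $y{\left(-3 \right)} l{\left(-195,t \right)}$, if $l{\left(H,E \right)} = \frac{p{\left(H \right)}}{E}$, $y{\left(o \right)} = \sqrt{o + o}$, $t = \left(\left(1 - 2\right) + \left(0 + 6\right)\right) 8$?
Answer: $\frac{7605 i \sqrt{6}}{8} \approx 2328.5 i$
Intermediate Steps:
$p{\left(D \right)} = D^{2}$
$t = 40$ ($t = \left(-1 + 6\right) 8 = 5 \cdot 8 = 40$)
$y{\left(o \right)} = \sqrt{2} \sqrt{o}$ ($y{\left(o \right)} = \sqrt{2 o} = \sqrt{2} \sqrt{o}$)
$l{\left(H,E \right)} = \frac{H^{2}}{E}$
$y{\left(-3 \right)} l{\left(-195,t \right)} = \sqrt{2} \sqrt{-3} \frac{\left(-195\right)^{2}}{40} = \sqrt{2} i \sqrt{3} \cdot \frac{1}{40} \cdot 38025 = i \sqrt{6} \cdot \frac{7605}{8} = \frac{7605 i \sqrt{6}}{8}$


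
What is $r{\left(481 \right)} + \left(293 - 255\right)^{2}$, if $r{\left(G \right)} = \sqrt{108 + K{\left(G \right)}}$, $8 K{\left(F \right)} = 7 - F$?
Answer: $1444 + \frac{\sqrt{195}}{2} \approx 1451.0$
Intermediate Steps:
$K{\left(F \right)} = \frac{7}{8} - \frac{F}{8}$ ($K{\left(F \right)} = \frac{7 - F}{8} = \frac{7}{8} - \frac{F}{8}$)
$r{\left(G \right)} = \sqrt{\frac{871}{8} - \frac{G}{8}}$ ($r{\left(G \right)} = \sqrt{108 - \left(- \frac{7}{8} + \frac{G}{8}\right)} = \sqrt{\frac{871}{8} - \frac{G}{8}}$)
$r{\left(481 \right)} + \left(293 - 255\right)^{2} = \frac{\sqrt{1742 - 962}}{4} + \left(293 - 255\right)^{2} = \frac{\sqrt{1742 - 962}}{4} + 38^{2} = \frac{\sqrt{780}}{4} + 1444 = \frac{2 \sqrt{195}}{4} + 1444 = \frac{\sqrt{195}}{2} + 1444 = 1444 + \frac{\sqrt{195}}{2}$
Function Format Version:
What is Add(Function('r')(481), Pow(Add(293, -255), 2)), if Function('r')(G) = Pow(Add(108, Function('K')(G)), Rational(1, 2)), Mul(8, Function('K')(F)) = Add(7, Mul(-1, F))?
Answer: Add(1444, Mul(Rational(1, 2), Pow(195, Rational(1, 2)))) ≈ 1451.0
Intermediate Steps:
Function('K')(F) = Add(Rational(7, 8), Mul(Rational(-1, 8), F)) (Function('K')(F) = Mul(Rational(1, 8), Add(7, Mul(-1, F))) = Add(Rational(7, 8), Mul(Rational(-1, 8), F)))
Function('r')(G) = Pow(Add(Rational(871, 8), Mul(Rational(-1, 8), G)), Rational(1, 2)) (Function('r')(G) = Pow(Add(108, Add(Rational(7, 8), Mul(Rational(-1, 8), G))), Rational(1, 2)) = Pow(Add(Rational(871, 8), Mul(Rational(-1, 8), G)), Rational(1, 2)))
Add(Function('r')(481), Pow(Add(293, -255), 2)) = Add(Mul(Rational(1, 4), Pow(Add(1742, Mul(-2, 481)), Rational(1, 2))), Pow(Add(293, -255), 2)) = Add(Mul(Rational(1, 4), Pow(Add(1742, -962), Rational(1, 2))), Pow(38, 2)) = Add(Mul(Rational(1, 4), Pow(780, Rational(1, 2))), 1444) = Add(Mul(Rational(1, 4), Mul(2, Pow(195, Rational(1, 2)))), 1444) = Add(Mul(Rational(1, 2), Pow(195, Rational(1, 2))), 1444) = Add(1444, Mul(Rational(1, 2), Pow(195, Rational(1, 2))))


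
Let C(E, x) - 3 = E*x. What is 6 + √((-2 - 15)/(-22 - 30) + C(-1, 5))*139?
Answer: 6 + 139*I*√1131/26 ≈ 6.0 + 179.79*I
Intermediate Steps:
C(E, x) = 3 + E*x
6 + √((-2 - 15)/(-22 - 30) + C(-1, 5))*139 = 6 + √((-2 - 15)/(-22 - 30) + (3 - 1*5))*139 = 6 + √(-17/(-52) + (3 - 5))*139 = 6 + √(-17*(-1/52) - 2)*139 = 6 + √(17/52 - 2)*139 = 6 + √(-87/52)*139 = 6 + (I*√1131/26)*139 = 6 + 139*I*√1131/26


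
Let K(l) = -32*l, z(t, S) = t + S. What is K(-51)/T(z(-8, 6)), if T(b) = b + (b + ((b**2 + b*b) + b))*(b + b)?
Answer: -272/3 ≈ -90.667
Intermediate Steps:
z(t, S) = S + t
T(b) = b + 2*b*(2*b + 2*b**2) (T(b) = b + (b + ((b**2 + b**2) + b))*(2*b) = b + (b + (2*b**2 + b))*(2*b) = b + (b + (b + 2*b**2))*(2*b) = b + (2*b + 2*b**2)*(2*b) = b + 2*b*(2*b + 2*b**2))
K(-51)/T(z(-8, 6)) = (-32*(-51))/(((6 - 8)*(1 + 4*(6 - 8) + 4*(6 - 8)**2))) = 1632/((-2*(1 + 4*(-2) + 4*(-2)**2))) = 1632/((-2*(1 - 8 + 4*4))) = 1632/((-2*(1 - 8 + 16))) = 1632/((-2*9)) = 1632/(-18) = 1632*(-1/18) = -272/3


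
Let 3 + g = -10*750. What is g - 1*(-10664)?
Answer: 3161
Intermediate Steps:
g = -7503 (g = -3 - 10*750 = -3 - 7500 = -7503)
g - 1*(-10664) = -7503 - 1*(-10664) = -7503 + 10664 = 3161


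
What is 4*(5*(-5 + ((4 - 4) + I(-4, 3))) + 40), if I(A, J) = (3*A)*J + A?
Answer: -740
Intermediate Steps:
I(A, J) = A + 3*A*J (I(A, J) = 3*A*J + A = A + 3*A*J)
4*(5*(-5 + ((4 - 4) + I(-4, 3))) + 40) = 4*(5*(-5 + ((4 - 4) - 4*(1 + 3*3))) + 40) = 4*(5*(-5 + (0 - 4*(1 + 9))) + 40) = 4*(5*(-5 + (0 - 4*10)) + 40) = 4*(5*(-5 + (0 - 40)) + 40) = 4*(5*(-5 - 40) + 40) = 4*(5*(-45) + 40) = 4*(-225 + 40) = 4*(-185) = -740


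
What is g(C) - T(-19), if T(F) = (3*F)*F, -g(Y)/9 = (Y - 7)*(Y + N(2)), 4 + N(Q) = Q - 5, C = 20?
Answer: -2604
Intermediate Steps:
N(Q) = -9 + Q (N(Q) = -4 + (Q - 5) = -4 + (-5 + Q) = -9 + Q)
g(Y) = -9*(-7 + Y)² (g(Y) = -9*(Y - 7)*(Y + (-9 + 2)) = -9*(-7 + Y)*(Y - 7) = -9*(-7 + Y)*(-7 + Y) = -9*(-7 + Y)²)
T(F) = 3*F²
g(C) - T(-19) = (-441 - 9*20² + 126*20) - 3*(-19)² = (-441 - 9*400 + 2520) - 3*361 = (-441 - 3600 + 2520) - 1*1083 = -1521 - 1083 = -2604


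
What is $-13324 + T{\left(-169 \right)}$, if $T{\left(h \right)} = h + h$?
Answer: $-13662$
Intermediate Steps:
$T{\left(h \right)} = 2 h$
$-13324 + T{\left(-169 \right)} = -13324 + 2 \left(-169\right) = -13324 - 338 = -13662$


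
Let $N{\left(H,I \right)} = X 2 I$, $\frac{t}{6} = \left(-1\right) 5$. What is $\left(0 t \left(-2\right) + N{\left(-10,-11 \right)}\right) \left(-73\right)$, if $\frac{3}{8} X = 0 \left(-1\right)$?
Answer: $0$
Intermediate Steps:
$X = 0$ ($X = \frac{8 \cdot 0 \left(-1\right)}{3} = \frac{8}{3} \cdot 0 = 0$)
$t = -30$ ($t = 6 \left(\left(-1\right) 5\right) = 6 \left(-5\right) = -30$)
$N{\left(H,I \right)} = 0$ ($N{\left(H,I \right)} = 0 \cdot 2 I = 0 I = 0$)
$\left(0 t \left(-2\right) + N{\left(-10,-11 \right)}\right) \left(-73\right) = \left(0 \left(-30\right) \left(-2\right) + 0\right) \left(-73\right) = \left(0 \left(-2\right) + 0\right) \left(-73\right) = \left(0 + 0\right) \left(-73\right) = 0 \left(-73\right) = 0$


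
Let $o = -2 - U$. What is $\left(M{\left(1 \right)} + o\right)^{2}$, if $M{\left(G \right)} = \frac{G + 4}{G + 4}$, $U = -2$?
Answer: $1$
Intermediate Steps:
$M{\left(G \right)} = 1$ ($M{\left(G \right)} = \frac{4 + G}{4 + G} = 1$)
$o = 0$ ($o = -2 - -2 = -2 + 2 = 0$)
$\left(M{\left(1 \right)} + o\right)^{2} = \left(1 + 0\right)^{2} = 1^{2} = 1$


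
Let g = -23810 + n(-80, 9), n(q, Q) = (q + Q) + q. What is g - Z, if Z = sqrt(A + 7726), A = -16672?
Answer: -23961 - 3*I*sqrt(994) ≈ -23961.0 - 94.583*I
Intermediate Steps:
n(q, Q) = Q + 2*q (n(q, Q) = (Q + q) + q = Q + 2*q)
g = -23961 (g = -23810 + (9 + 2*(-80)) = -23810 + (9 - 160) = -23810 - 151 = -23961)
Z = 3*I*sqrt(994) (Z = sqrt(-16672 + 7726) = sqrt(-8946) = 3*I*sqrt(994) ≈ 94.583*I)
g - Z = -23961 - 3*I*sqrt(994)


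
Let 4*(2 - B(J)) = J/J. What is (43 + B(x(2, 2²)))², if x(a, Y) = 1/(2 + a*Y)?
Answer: 32041/16 ≈ 2002.6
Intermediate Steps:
x(a, Y) = 1/(2 + Y*a)
B(J) = 7/4 (B(J) = 2 - J/(4*J) = 2 - ¼*1 = 2 - ¼ = 7/4)
(43 + B(x(2, 2²)))² = (43 + 7/4)² = (179/4)² = 32041/16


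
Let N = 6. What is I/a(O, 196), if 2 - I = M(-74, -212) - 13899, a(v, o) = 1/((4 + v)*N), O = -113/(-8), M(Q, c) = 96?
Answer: 6005175/4 ≈ 1.5013e+6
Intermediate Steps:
O = 113/8 (O = -113*(-⅛) = 113/8 ≈ 14.125)
a(v, o) = 1/(24 + 6*v) (a(v, o) = 1/((4 + v)*6) = 1/(24 + 6*v))
I = 13805 (I = 2 - (96 - 13899) = 2 - 1*(-13803) = 2 + 13803 = 13805)
I/a(O, 196) = 13805/((1/(6*(4 + 113/8)))) = 13805/((1/(6*(145/8)))) = 13805/(((⅙)*(8/145))) = 13805/(4/435) = 13805*(435/4) = 6005175/4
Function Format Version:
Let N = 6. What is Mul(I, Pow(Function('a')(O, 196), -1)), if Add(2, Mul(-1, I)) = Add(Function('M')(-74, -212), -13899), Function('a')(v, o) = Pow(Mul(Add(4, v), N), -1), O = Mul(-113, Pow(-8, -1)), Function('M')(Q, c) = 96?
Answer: Rational(6005175, 4) ≈ 1.5013e+6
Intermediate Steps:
O = Rational(113, 8) (O = Mul(-113, Rational(-1, 8)) = Rational(113, 8) ≈ 14.125)
Function('a')(v, o) = Pow(Add(24, Mul(6, v)), -1) (Function('a')(v, o) = Pow(Mul(Add(4, v), 6), -1) = Pow(Add(24, Mul(6, v)), -1))
I = 13805 (I = Add(2, Mul(-1, Add(96, -13899))) = Add(2, Mul(-1, -13803)) = Add(2, 13803) = 13805)
Mul(I, Pow(Function('a')(O, 196), -1)) = Mul(13805, Pow(Mul(Rational(1, 6), Pow(Add(4, Rational(113, 8)), -1)), -1)) = Mul(13805, Pow(Mul(Rational(1, 6), Pow(Rational(145, 8), -1)), -1)) = Mul(13805, Pow(Mul(Rational(1, 6), Rational(8, 145)), -1)) = Mul(13805, Pow(Rational(4, 435), -1)) = Mul(13805, Rational(435, 4)) = Rational(6005175, 4)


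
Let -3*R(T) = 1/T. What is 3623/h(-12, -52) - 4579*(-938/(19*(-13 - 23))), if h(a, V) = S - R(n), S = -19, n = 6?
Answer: -39716741/6138 ≈ -6470.6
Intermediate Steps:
R(T) = -1/(3*T)
h(a, V) = -341/18 (h(a, V) = -19 - (-1)/(3*6) = -19 - 1*(-1/18) = -19 + 1/18 = -341/18)
3623/h(-12, -52) - 4579*(-938/(19*(-13 - 23))) = 3623/(-341/18) - 4579*(-938/(19*(-13 - 23))) = 3623*(-18/341) - 4579/(-36*(-19)*(1/938)) = -65214/341 - 4579/(684*(1/938)) = -65214/341 - 4579/342/469 = -65214/341 - 4579*469/342 = -65214/341 - 113029/18 = -39716741/6138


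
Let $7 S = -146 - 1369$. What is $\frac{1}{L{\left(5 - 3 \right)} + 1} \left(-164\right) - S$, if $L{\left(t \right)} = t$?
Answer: $\frac{3397}{21} \approx 161.76$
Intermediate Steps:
$S = - \frac{1515}{7}$ ($S = \frac{-146 - 1369}{7} = \frac{1}{7} \left(-1515\right) = - \frac{1515}{7} \approx -216.43$)
$\frac{1}{L{\left(5 - 3 \right)} + 1} \left(-164\right) - S = \frac{1}{\left(5 - 3\right) + 1} \left(-164\right) - - \frac{1515}{7} = \frac{1}{\left(5 - 3\right) + 1} \left(-164\right) + \frac{1515}{7} = \frac{1}{2 + 1} \left(-164\right) + \frac{1515}{7} = \frac{1}{3} \left(-164\right) + \frac{1515}{7} = - \frac{164}{3} + \frac{1515}{7} = \frac{3397}{21}$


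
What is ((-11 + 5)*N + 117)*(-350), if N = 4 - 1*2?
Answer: -36750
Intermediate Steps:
N = 2 (N = 4 - 2 = 2)
((-11 + 5)*N + 117)*(-350) = ((-11 + 5)*2 + 117)*(-350) = (-6*2 + 117)*(-350) = (-12 + 117)*(-350) = 105*(-350) = -36750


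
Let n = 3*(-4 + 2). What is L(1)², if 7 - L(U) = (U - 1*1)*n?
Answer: 49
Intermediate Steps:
n = -6 (n = 3*(-2) = -6)
L(U) = 1 + 6*U (L(U) = 7 - (U - 1*1)*(-6) = 7 - (U - 1)*(-6) = 7 - (-1 + U)*(-6) = 7 - (6 - 6*U) = 7 + (-6 + 6*U) = 1 + 6*U)
L(1)² = (1 + 6*1)² = (1 + 6)² = 7² = 49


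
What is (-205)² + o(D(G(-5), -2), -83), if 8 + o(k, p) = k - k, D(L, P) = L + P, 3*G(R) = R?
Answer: 42017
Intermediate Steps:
G(R) = R/3
o(k, p) = -8 (o(k, p) = -8 + (k - k) = -8 + 0 = -8)
(-205)² + o(D(G(-5), -2), -83) = (-205)² - 8 = 42025 - 8 = 42017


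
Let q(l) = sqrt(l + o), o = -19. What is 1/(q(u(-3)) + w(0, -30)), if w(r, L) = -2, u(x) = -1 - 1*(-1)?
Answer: -2/23 - I*sqrt(19)/23 ≈ -0.086957 - 0.18952*I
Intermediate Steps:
u(x) = 0 (u(x) = -1 + 1 = 0)
q(l) = sqrt(-19 + l) (q(l) = sqrt(l - 19) = sqrt(-19 + l))
1/(q(u(-3)) + w(0, -30)) = 1/(sqrt(-19 + 0) - 2) = 1/(sqrt(-19) - 2) = 1/(I*sqrt(19) - 2) = 1/(-2 + I*sqrt(19))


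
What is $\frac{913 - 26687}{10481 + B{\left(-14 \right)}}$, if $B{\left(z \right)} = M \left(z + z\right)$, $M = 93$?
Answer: $- \frac{25774}{7877} \approx -3.2721$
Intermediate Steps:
$B{\left(z \right)} = 186 z$ ($B{\left(z \right)} = 93 \left(z + z\right) = 93 \cdot 2 z = 186 z$)
$\frac{913 - 26687}{10481 + B{\left(-14 \right)}} = \frac{913 - 26687}{10481 + 186 \left(-14\right)} = - \frac{25774}{10481 - 2604} = - \frac{25774}{7877}$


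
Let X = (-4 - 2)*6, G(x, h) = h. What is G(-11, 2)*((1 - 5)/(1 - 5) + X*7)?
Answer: -502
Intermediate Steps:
X = -36 (X = -6*6 = -36)
G(-11, 2)*((1 - 5)/(1 - 5) + X*7) = 2*((1 - 5)/(1 - 5) - 36*7) = 2*(-4/(-4) - 252) = 2*(-4*(-¼) - 252) = 2*(1 - 252) = 2*(-251) = -502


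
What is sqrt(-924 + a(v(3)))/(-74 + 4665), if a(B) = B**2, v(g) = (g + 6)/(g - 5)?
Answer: I*sqrt(3615)/9182 ≈ 0.0065481*I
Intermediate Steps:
v(g) = (6 + g)/(-5 + g)
sqrt(-924 + a(v(3)))/(-74 + 4665) = sqrt(-924 + ((6 + 3)/(-5 + 3))**2)/(-74 + 4665) = sqrt(-924 + (9/(-2))**2)/4591 = sqrt(-924 + (-1/2*9)**2)*(1/4591) = sqrt(-924 + (-9/2)**2)*(1/4591) = sqrt(-924 + 81/4)*(1/4591) = sqrt(-3615/4)*(1/4591) = (I*sqrt(3615)/2)*(1/4591) = I*sqrt(3615)/9182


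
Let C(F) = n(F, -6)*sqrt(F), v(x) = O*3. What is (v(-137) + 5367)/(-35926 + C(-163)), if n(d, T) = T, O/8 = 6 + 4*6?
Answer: -109340781/645341672 + 18261*I*sqrt(163)/645341672 ≈ -0.16943 + 0.00036127*I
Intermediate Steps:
O = 240 (O = 8*(6 + 4*6) = 8*(6 + 24) = 8*30 = 240)
v(x) = 720 (v(x) = 240*3 = 720)
C(F) = -6*sqrt(F)
(v(-137) + 5367)/(-35926 + C(-163)) = (720 + 5367)/(-35926 - 6*I*sqrt(163)) = 6087/(-35926 - 6*I*sqrt(163))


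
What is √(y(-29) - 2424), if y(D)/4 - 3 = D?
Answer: 4*I*√158 ≈ 50.279*I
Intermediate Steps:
y(D) = 12 + 4*D
√(y(-29) - 2424) = √((12 + 4*(-29)) - 2424) = √((12 - 116) - 2424) = √(-104 - 2424) = √(-2528) = 4*I*√158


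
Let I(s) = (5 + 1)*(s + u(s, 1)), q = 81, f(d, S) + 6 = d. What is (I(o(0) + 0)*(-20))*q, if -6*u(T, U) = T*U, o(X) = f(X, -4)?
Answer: 48600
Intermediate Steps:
f(d, S) = -6 + d
o(X) = -6 + X
u(T, U) = -T*U/6
I(s) = 5*s (I(s) = (5 + 1)*(s - ⅙*s*1) = 6*(s - s/6) = 6*(5*s/6) = 5*s)
(I(o(0) + 0)*(-20))*q = ((5*((-6 + 0) + 0))*(-20))*81 = ((5*(-6 + 0))*(-20))*81 = ((5*(-6))*(-20))*81 = -30*(-20)*81 = 600*81 = 48600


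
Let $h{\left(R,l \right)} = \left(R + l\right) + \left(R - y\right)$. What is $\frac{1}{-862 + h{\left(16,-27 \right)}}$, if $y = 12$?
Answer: $- \frac{1}{869} \approx -0.0011507$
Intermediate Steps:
$h{\left(R,l \right)} = -12 + l + 2 R$ ($h{\left(R,l \right)} = \left(R + l\right) + \left(R - 12\right) = \left(R + l\right) + \left(-12 + R\right) = -12 + l + 2 R$)
$\frac{1}{-862 + h{\left(16,-27 \right)}} = \frac{1}{-862 - 7} = \frac{1}{-869} = - \frac{1}{869}$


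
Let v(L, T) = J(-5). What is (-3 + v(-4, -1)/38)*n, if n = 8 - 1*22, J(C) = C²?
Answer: 623/19 ≈ 32.789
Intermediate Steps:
n = -14 (n = 8 - 22 = -14)
v(L, T) = 25 (v(L, T) = (-5)² = 25)
(-3 + v(-4, -1)/38)*n = (-3 + 25/38)*(-14) = -89/38*(-14) = 623/19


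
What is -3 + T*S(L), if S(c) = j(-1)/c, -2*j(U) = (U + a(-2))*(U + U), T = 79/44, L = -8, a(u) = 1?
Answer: -3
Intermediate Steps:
T = 79/44 (T = 79*(1/44) = 79/44 ≈ 1.7955)
j(U) = -U*(1 + U) (j(U) = -(U + 1)*(U + U)/2 = -(1 + U)*2*U/2 = -U*(1 + U))
S(c) = 0 (S(c) = (-1*(-1)*(1 - 1))/c = (-1*(-1)*0)/c = 0/c = 0)
-3 + T*S(L) = -3 + (79/44)*0 = -3 + 0 = -3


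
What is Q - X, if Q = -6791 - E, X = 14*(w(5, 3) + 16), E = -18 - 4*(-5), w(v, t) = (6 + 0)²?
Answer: -7521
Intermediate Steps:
w(v, t) = 36 (w(v, t) = 6² = 36)
E = 2 (E = -18 + 20 = 2)
X = 728 (X = 14*(36 + 16) = 14*52 = 728)
Q = -6793 (Q = -6791 - 1*2 = -6791 - 2 = -6793)
Q - X = -6793 - 1*728 = -6793 - 728 = -7521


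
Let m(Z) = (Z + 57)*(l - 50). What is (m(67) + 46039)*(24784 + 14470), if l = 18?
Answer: 1651455034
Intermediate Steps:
m(Z) = -1824 - 32*Z (m(Z) = (Z + 57)*(18 - 50) = (57 + Z)*(-32) = -1824 - 32*Z)
(m(67) + 46039)*(24784 + 14470) = ((-1824 - 32*67) + 46039)*(24784 + 14470) = ((-1824 - 2144) + 46039)*39254 = (-3968 + 46039)*39254 = 42071*39254 = 1651455034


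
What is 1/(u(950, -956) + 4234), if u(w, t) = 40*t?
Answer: -1/34006 ≈ -2.9407e-5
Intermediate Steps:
1/(u(950, -956) + 4234) = 1/(40*(-956) + 4234) = 1/(-38240 + 4234) = 1/(-34006) = -1/34006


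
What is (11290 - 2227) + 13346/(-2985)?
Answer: 27039709/2985 ≈ 9058.5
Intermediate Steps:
(11290 - 2227) + 13346/(-2985) = 9063 + 13346*(-1/2985) = 9063 - 13346/2985 = 27039709/2985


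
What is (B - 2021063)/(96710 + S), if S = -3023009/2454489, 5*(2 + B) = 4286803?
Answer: -14281498245258/1186853040905 ≈ -12.033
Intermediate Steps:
B = 4286793/5 (B = -2 + (⅕)*4286803 = -2 + 4286803/5 = 4286793/5 ≈ 8.5736e+5)
S = -3023009/2454489 (S = -3023009*1/2454489 = -3023009/2454489 ≈ -1.2316)
(B - 2021063)/(96710 + S) = (4286793/5 - 2021063)/(96710 - 3023009/2454489) = -5818522/(5*237370608181/2454489) = -5818522/5*2454489/237370608181 = -14281498245258/1186853040905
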